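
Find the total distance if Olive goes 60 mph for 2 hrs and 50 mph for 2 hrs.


Leg 1 distance:
60 x 2 = 120 miles
Leg 2 distance:
50 x 2 = 100 miles
Total distance:
120 + 100 = 220 miles

220 miles


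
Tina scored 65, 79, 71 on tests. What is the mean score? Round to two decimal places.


Add the scores:
65 + 79 + 71 = 215
Divide by the number of tests:
215 / 3 = 71.6666... ≈ 71.67

71.67


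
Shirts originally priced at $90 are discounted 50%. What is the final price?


Calculate the discount amount:
50% of $90 = $45
Subtract from original:
$90 - $45 = $45

$45


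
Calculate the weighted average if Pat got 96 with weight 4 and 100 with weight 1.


Weighted sum:
4 x 96 + 1 x 100 = 484
Total weight:
4 + 1 = 5
Weighted average:
484 / 5 = 96.8

96.8


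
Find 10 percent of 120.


Convert percentage to decimal:
10% = 0.1
Multiply:
120 x 0.1 = 12

12


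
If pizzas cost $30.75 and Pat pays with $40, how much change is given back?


Start with the amount paid:
$40
Subtract the price:
$40 - $30.75 = $9.25

$9.25


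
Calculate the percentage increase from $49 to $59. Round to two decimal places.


Find the absolute change:
|59 - 49| = 10
Divide by original and multiply by 100:
10 / 49 x 100 = 20.4081...% ≈ 20.41%

20.41%


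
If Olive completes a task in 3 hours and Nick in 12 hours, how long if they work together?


Olive's rate: 1/3 of the job per hour
Nick's rate: 1/12 of the job per hour
Combined rate: 1/3 + 1/12 = 5/12 per hour
Time = 1 / (5/12) = 12/5 = 2.4 hours

2.4 hours


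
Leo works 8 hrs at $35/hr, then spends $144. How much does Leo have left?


Calculate earnings:
8 x $35 = $280
Subtract spending:
$280 - $144 = $136

$136


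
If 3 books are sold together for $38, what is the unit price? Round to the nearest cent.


Total cost: $38
Number of items: 3
Unit price: $38 / 3 = $12.6666... ≈ $12.67

$12.67


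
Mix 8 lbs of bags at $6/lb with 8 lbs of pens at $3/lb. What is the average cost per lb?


Cost of bags:
8 x $6 = $48
Cost of pens:
8 x $3 = $24
Total cost: $48 + $24 = $72
Total weight: 16 lbs
Average: $72 / 16 = $4.50/lb

$4.50/lb


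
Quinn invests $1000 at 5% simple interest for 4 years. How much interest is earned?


Use the formula I = P x R x T / 100
P x R x T = 1000 x 5 x 4 = 20000
I = 20000 / 100 = $200

$200


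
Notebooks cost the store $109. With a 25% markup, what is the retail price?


Calculate the markup amount:
25% of $109 = $27.25
Add to cost:
$109 + $27.25 = $136.25

$136.25


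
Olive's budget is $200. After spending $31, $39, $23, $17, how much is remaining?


Add up expenses:
$31 + $39 + $23 + $17 = $110
Subtract from budget:
$200 - $110 = $90

$90


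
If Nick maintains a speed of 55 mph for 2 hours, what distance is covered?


Use the formula: distance = speed x time
Speed = 55 mph, Time = 2 hours
55 x 2 = 110 miles

110 miles


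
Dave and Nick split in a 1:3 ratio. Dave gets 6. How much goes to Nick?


Find the multiplier:
6 / 1 = 6
Apply to Nick's share:
3 x 6 = 18

18


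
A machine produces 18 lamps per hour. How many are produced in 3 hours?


Production rate: 18 lamps per hour
Time: 3 hours
Total: 18 x 3 = 54 lamps

54 lamps


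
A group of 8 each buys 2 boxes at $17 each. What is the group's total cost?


Cost per person:
2 x $17 = $34
Group total:
8 x $34 = $272

$272


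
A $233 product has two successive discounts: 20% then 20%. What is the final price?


First discount:
20% of $233 = $46.60
Price after first discount:
$233 - $46.60 = $186.40
Second discount:
20% of $186.40 = $37.28
Final price:
$186.40 - $37.28 = $149.12

$149.12


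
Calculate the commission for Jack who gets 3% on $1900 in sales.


Convert rate to decimal:
3% = 0.03
Multiply by sales:
$1900 x 0.03 = $57

$57


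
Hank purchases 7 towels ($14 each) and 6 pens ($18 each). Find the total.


Cost of towels:
7 x $14 = $98
Cost of pens:
6 x $18 = $108
Add both:
$98 + $108 = $206

$206


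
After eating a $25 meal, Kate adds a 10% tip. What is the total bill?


Calculate the tip:
10% of $25 = $2.50
Add tip to meal cost:
$25 + $2.50 = $27.50

$27.50


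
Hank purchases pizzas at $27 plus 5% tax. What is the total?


Calculate the tax:
5% of $27 = $1.35
Add tax to price:
$27 + $1.35 = $28.35

$28.35


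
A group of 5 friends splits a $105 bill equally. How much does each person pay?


Total bill: $105
Number of people: 5
Each pays: $105 / 5 = $21

$21


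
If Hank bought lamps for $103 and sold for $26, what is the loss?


Selling price = $26
Cost price = $103
Loss = cost price - selling price:
Loss = $103 - $26 = $77

$77


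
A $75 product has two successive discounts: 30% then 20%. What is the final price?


First discount:
30% of $75 = $22.50
Price after first discount:
$75 - $22.50 = $52.50
Second discount:
20% of $52.50 = $10.50
Final price:
$52.50 - $10.50 = $42

$42


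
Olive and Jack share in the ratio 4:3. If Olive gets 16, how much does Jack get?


Find the multiplier:
16 / 4 = 4
Apply to Jack's share:
3 x 4 = 12

12


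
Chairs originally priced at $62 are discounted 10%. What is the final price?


Calculate the discount amount:
10% of $62 = $6.20
Subtract from original:
$62 - $6.20 = $55.80

$55.80


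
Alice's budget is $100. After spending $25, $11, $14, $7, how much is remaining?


Add up expenses:
$25 + $11 + $14 + $7 = $57
Subtract from budget:
$100 - $57 = $43

$43


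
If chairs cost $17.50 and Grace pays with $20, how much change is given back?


Start with the amount paid:
$20
Subtract the price:
$20 - $17.50 = $2.50

$2.50


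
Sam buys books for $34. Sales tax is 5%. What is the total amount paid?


Calculate the tax:
5% of $34 = $1.70
Add tax to price:
$34 + $1.70 = $35.70

$35.70


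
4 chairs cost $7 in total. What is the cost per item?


Total cost: $7
Number of items: 4
Unit price: $7 / 4 = $1.75

$1.75


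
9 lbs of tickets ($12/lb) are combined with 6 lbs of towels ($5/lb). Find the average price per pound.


Cost of tickets:
9 x $12 = $108
Cost of towels:
6 x $5 = $30
Total cost: $108 + $30 = $138
Total weight: 15 lbs
Average: $138 / 15 = $9.20/lb

$9.20/lb


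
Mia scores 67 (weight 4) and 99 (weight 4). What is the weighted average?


Weighted sum:
4 x 67 + 4 x 99 = 664
Total weight:
4 + 4 = 8
Weighted average:
664 / 8 = 83

83


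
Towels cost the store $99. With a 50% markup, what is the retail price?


Calculate the markup amount:
50% of $99 = $49.50
Add to cost:
$99 + $49.50 = $148.50

$148.50


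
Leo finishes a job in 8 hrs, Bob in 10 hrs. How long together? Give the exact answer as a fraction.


Leo's rate: 1/8 of the job per hour
Bob's rate: 1/10 of the job per hour
Combined rate: 1/8 + 1/10 = 9/40 per hour
Time = 1 / (9/40) = 40/9 hours (≈ 4.44 hours)

40/9 hours


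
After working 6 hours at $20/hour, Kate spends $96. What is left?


Calculate earnings:
6 x $20 = $120
Subtract spending:
$120 - $96 = $24

$24


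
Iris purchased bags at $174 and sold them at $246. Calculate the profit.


Selling price = $246
Cost price = $174
Profit = selling price - cost price:
Profit = $246 - $174 = $72

$72


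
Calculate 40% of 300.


Convert percentage to decimal:
40% = 0.4
Multiply:
300 x 0.4 = 120

120


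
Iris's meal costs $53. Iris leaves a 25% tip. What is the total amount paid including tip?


Calculate the tip:
25% of $53 = $13.25
Add tip to meal cost:
$53 + $13.25 = $66.25

$66.25


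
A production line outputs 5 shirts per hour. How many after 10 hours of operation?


Production rate: 5 shirts per hour
Time: 10 hours
Total: 5 x 10 = 50 shirts

50 shirts


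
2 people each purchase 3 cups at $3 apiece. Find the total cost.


Cost per person:
3 x $3 = $9
Group total:
2 x $9 = $18

$18


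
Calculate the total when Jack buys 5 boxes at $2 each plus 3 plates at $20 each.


Cost of boxes:
5 x $2 = $10
Cost of plates:
3 x $20 = $60
Add both:
$10 + $60 = $70

$70


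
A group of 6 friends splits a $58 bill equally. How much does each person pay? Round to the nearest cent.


Total bill: $58
Number of people: 6
Each pays: $58 / 6 = $9.6666... ≈ $9.67

$9.67


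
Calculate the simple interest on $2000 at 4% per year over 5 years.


Use the formula I = P x R x T / 100
P x R x T = 2000 x 4 x 5 = 40000
I = 40000 / 100 = $400

$400


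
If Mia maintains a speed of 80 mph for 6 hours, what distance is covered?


Use the formula: distance = speed x time
Speed = 80 mph, Time = 6 hours
80 x 6 = 480 miles

480 miles


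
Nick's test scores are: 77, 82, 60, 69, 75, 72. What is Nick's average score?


Add the scores:
77 + 82 + 60 + 69 + 75 + 72 = 435
Divide by the number of tests:
435 / 6 = 72.5

72.5


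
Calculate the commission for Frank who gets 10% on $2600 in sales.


Convert rate to decimal:
10% = 0.1
Multiply by sales:
$2600 x 0.1 = $260

$260


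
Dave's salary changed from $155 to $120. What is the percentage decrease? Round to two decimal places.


Find the absolute change:
|120 - 155| = 35
Divide by original and multiply by 100:
35 / 155 x 100 = 22.5806...% ≈ 22.58%

22.58%


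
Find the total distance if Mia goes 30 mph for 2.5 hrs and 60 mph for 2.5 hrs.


Leg 1 distance:
30 x 2.5 = 75 miles
Leg 2 distance:
60 x 2.5 = 150 miles
Total distance:
75 + 150 = 225 miles

225 miles


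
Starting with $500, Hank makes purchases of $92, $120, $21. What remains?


Add up expenses:
$92 + $120 + $21 = $233
Subtract from budget:
$500 - $233 = $267

$267


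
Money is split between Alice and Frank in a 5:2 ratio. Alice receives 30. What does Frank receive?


Find the multiplier:
30 / 5 = 6
Apply to Frank's share:
2 x 6 = 12

12


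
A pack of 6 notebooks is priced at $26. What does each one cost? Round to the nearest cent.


Total cost: $26
Number of items: 6
Unit price: $26 / 6 = $4.3333... ≈ $4.33

$4.33


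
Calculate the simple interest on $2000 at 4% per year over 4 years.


Use the formula I = P x R x T / 100
P x R x T = 2000 x 4 x 4 = 32000
I = 32000 / 100 = $320

$320


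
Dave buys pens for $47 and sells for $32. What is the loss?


Selling price = $32
Cost price = $47
Loss = cost price - selling price:
Loss = $47 - $32 = $15

$15


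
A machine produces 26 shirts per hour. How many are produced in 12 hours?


Production rate: 26 shirts per hour
Time: 12 hours
Total: 26 x 12 = 312 shirts

312 shirts


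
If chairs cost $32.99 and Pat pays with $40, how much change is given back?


Start with the amount paid:
$40
Subtract the price:
$40 - $32.99 = $7.01

$7.01


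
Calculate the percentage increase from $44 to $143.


Find the absolute change:
|143 - 44| = 99
Divide by original and multiply by 100:
99 / 44 x 100 = 225%

225%


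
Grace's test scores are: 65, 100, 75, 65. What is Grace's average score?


Add the scores:
65 + 100 + 75 + 65 = 305
Divide by the number of tests:
305 / 4 = 76.25

76.25


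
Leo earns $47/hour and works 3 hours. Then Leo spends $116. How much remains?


Calculate earnings:
3 x $47 = $141
Subtract spending:
$141 - $116 = $25

$25


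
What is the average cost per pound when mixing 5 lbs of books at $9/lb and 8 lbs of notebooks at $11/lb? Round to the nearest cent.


Cost of books:
5 x $9 = $45
Cost of notebooks:
8 x $11 = $88
Total cost: $45 + $88 = $133
Total weight: 13 lbs
Average: $133 / 13 = $10.2307... ≈ $10.23/lb

$10.23/lb


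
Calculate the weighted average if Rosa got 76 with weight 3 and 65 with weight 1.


Weighted sum:
3 x 76 + 1 x 65 = 293
Total weight:
3 + 1 = 4
Weighted average:
293 / 4 = 73.25

73.25


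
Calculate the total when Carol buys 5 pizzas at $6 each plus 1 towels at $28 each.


Cost of pizzas:
5 x $6 = $30
Cost of towels:
1 x $28 = $28
Add both:
$30 + $28 = $58

$58


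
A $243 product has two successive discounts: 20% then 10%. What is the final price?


First discount:
20% of $243 = $48.60
Price after first discount:
$243 - $48.60 = $194.40
Second discount:
10% of $194.40 = $19.44
Final price:
$194.40 - $19.44 = $174.96

$174.96


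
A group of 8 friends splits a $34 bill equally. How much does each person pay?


Total bill: $34
Number of people: 8
Each pays: $34 / 8 = $4.25

$4.25


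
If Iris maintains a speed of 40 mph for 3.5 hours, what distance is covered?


Use the formula: distance = speed x time
Speed = 40 mph, Time = 3.5 hours
40 x 3.5 = 140 miles

140 miles


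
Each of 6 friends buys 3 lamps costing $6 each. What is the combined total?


Cost per person:
3 x $6 = $18
Group total:
6 x $18 = $108

$108


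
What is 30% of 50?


Convert percentage to decimal:
30% = 0.3
Multiply:
50 x 0.3 = 15

15


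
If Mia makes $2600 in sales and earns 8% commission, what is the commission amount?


Convert rate to decimal:
8% = 0.08
Multiply by sales:
$2600 x 0.08 = $208

$208


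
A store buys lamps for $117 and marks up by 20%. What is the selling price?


Calculate the markup amount:
20% of $117 = $23.40
Add to cost:
$117 + $23.40 = $140.40

$140.40


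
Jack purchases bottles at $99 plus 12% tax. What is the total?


Calculate the tax:
12% of $99 = $11.88
Add tax to price:
$99 + $11.88 = $110.88

$110.88


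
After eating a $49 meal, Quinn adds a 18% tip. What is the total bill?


Calculate the tip:
18% of $49 = $8.82
Add tip to meal cost:
$49 + $8.82 = $57.82

$57.82


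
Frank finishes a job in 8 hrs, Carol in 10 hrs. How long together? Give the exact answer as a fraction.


Frank's rate: 1/8 of the job per hour
Carol's rate: 1/10 of the job per hour
Combined rate: 1/8 + 1/10 = 9/40 per hour
Time = 1 / (9/40) = 40/9 hours (≈ 4.44 hours)

40/9 hours


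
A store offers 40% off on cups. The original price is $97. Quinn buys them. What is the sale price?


Calculate the discount amount:
40% of $97 = $38.80
Subtract from original:
$97 - $38.80 = $58.20

$58.20


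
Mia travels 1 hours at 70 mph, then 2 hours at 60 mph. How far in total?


Leg 1 distance:
70 x 1 = 70 miles
Leg 2 distance:
60 x 2 = 120 miles
Total distance:
70 + 120 = 190 miles

190 miles


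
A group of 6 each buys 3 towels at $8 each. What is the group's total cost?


Cost per person:
3 x $8 = $24
Group total:
6 x $24 = $144

$144


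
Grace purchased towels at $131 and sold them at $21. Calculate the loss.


Selling price = $21
Cost price = $131
Loss = cost price - selling price:
Loss = $131 - $21 = $110

$110


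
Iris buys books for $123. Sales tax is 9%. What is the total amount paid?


Calculate the tax:
9% of $123 = $11.07
Add tax to price:
$123 + $11.07 = $134.07

$134.07


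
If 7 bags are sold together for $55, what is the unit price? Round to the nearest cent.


Total cost: $55
Number of items: 7
Unit price: $55 / 7 = $7.8571... ≈ $7.86

$7.86


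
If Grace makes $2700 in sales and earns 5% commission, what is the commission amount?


Convert rate to decimal:
5% = 0.05
Multiply by sales:
$2700 x 0.05 = $135

$135


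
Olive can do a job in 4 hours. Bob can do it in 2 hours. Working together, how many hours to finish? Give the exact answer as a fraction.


Olive's rate: 1/4 of the job per hour
Bob's rate: 1/2 of the job per hour
Combined rate: 1/4 + 1/2 = 3/4 per hour
Time = 1 / (3/4) = 4/3 hours (≈ 1.33 hours)

4/3 hours


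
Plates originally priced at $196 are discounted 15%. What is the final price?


Calculate the discount amount:
15% of $196 = $29.40
Subtract from original:
$196 - $29.40 = $166.60

$166.60


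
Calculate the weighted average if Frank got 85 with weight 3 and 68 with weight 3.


Weighted sum:
3 x 85 + 3 x 68 = 459
Total weight:
3 + 3 = 6
Weighted average:
459 / 6 = 76.5

76.5


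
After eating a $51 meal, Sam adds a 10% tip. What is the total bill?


Calculate the tip:
10% of $51 = $5.10
Add tip to meal cost:
$51 + $5.10 = $56.10

$56.10


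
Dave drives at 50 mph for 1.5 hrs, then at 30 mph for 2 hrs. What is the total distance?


Leg 1 distance:
50 x 1.5 = 75 miles
Leg 2 distance:
30 x 2 = 60 miles
Total distance:
75 + 60 = 135 miles

135 miles


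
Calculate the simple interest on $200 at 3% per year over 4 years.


Use the formula I = P x R x T / 100
P x R x T = 200 x 3 x 4 = 2400
I = 2400 / 100 = $24

$24


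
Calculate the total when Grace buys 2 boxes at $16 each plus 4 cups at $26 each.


Cost of boxes:
2 x $16 = $32
Cost of cups:
4 x $26 = $104
Add both:
$32 + $104 = $136

$136


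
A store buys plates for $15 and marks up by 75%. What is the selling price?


Calculate the markup amount:
75% of $15 = $11.25
Add to cost:
$15 + $11.25 = $26.25

$26.25


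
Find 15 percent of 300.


Convert percentage to decimal:
15% = 0.15
Multiply:
300 x 0.15 = 45

45


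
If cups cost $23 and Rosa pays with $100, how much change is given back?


Start with the amount paid:
$100
Subtract the price:
$100 - $23 = $77

$77


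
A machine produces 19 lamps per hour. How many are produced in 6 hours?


Production rate: 19 lamps per hour
Time: 6 hours
Total: 19 x 6 = 114 lamps

114 lamps


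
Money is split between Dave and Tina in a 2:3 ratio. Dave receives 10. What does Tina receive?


Find the multiplier:
10 / 2 = 5
Apply to Tina's share:
3 x 5 = 15

15


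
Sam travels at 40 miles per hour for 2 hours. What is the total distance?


Use the formula: distance = speed x time
Speed = 40 mph, Time = 2 hours
40 x 2 = 80 miles

80 miles


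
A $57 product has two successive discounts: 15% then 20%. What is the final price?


First discount:
15% of $57 = $8.55
Price after first discount:
$57 - $8.55 = $48.45
Second discount:
20% of $48.45 = $9.69
Final price:
$48.45 - $9.69 = $38.76

$38.76


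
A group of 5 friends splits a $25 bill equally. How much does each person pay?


Total bill: $25
Number of people: 5
Each pays: $25 / 5 = $5

$5


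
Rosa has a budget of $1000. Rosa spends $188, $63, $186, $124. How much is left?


Add up expenses:
$188 + $63 + $186 + $124 = $561
Subtract from budget:
$1000 - $561 = $439

$439


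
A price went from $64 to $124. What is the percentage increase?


Find the absolute change:
|124 - 64| = 60
Divide by original and multiply by 100:
60 / 64 x 100 = 93.75%

93.75%


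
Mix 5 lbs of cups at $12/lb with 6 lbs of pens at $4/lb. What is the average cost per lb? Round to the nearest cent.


Cost of cups:
5 x $12 = $60
Cost of pens:
6 x $4 = $24
Total cost: $60 + $24 = $84
Total weight: 11 lbs
Average: $84 / 11 = $7.6363... ≈ $7.64/lb

$7.64/lb


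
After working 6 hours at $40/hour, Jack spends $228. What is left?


Calculate earnings:
6 x $40 = $240
Subtract spending:
$240 - $228 = $12

$12


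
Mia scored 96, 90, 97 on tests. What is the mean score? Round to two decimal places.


Add the scores:
96 + 90 + 97 = 283
Divide by the number of tests:
283 / 3 = 94.3333... ≈ 94.33

94.33


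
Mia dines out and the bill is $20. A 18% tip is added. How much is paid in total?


Calculate the tip:
18% of $20 = $3.60
Add tip to meal cost:
$20 + $3.60 = $23.60

$23.60


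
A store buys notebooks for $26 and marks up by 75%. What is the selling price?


Calculate the markup amount:
75% of $26 = $19.50
Add to cost:
$26 + $19.50 = $45.50

$45.50


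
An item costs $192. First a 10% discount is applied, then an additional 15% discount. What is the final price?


First discount:
10% of $192 = $19.20
Price after first discount:
$192 - $19.20 = $172.80
Second discount:
15% of $172.80 = $25.92
Final price:
$172.80 - $25.92 = $146.88

$146.88


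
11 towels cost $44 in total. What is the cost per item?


Total cost: $44
Number of items: 11
Unit price: $44 / 11 = $4

$4


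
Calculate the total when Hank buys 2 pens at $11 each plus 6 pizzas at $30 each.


Cost of pens:
2 x $11 = $22
Cost of pizzas:
6 x $30 = $180
Add both:
$22 + $180 = $202

$202


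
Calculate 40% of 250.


Convert percentage to decimal:
40% = 0.4
Multiply:
250 x 0.4 = 100

100


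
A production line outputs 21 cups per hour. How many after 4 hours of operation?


Production rate: 21 cups per hour
Time: 4 hours
Total: 21 x 4 = 84 cups

84 cups


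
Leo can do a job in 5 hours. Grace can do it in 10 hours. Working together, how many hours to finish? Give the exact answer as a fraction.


Leo's rate: 1/5 of the job per hour
Grace's rate: 1/10 of the job per hour
Combined rate: 1/5 + 1/10 = 3/10 per hour
Time = 1 / (3/10) = 10/3 hours (≈ 3.33 hours)

10/3 hours


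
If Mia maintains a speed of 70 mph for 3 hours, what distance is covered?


Use the formula: distance = speed x time
Speed = 70 mph, Time = 3 hours
70 x 3 = 210 miles

210 miles


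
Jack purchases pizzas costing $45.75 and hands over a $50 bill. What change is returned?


Start with the amount paid:
$50
Subtract the price:
$50 - $45.75 = $4.25

$4.25


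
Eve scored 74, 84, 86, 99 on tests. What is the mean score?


Add the scores:
74 + 84 + 86 + 99 = 343
Divide by the number of tests:
343 / 4 = 85.75

85.75


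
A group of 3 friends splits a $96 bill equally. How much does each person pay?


Total bill: $96
Number of people: 3
Each pays: $96 / 3 = $32

$32


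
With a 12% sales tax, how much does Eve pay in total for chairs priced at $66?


Calculate the tax:
12% of $66 = $7.92
Add tax to price:
$66 + $7.92 = $73.92

$73.92


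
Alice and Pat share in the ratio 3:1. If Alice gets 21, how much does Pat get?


Find the multiplier:
21 / 3 = 7
Apply to Pat's share:
1 x 7 = 7

7


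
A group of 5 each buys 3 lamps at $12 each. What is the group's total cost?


Cost per person:
3 x $12 = $36
Group total:
5 x $36 = $180

$180


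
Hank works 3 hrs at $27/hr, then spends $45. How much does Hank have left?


Calculate earnings:
3 x $27 = $81
Subtract spending:
$81 - $45 = $36

$36


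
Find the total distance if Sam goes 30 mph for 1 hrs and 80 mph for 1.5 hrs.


Leg 1 distance:
30 x 1 = 30 miles
Leg 2 distance:
80 x 1.5 = 120 miles
Total distance:
30 + 120 = 150 miles

150 miles


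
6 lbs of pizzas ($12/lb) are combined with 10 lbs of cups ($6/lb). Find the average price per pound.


Cost of pizzas:
6 x $12 = $72
Cost of cups:
10 x $6 = $60
Total cost: $72 + $60 = $132
Total weight: 16 lbs
Average: $132 / 16 = $8.25/lb

$8.25/lb


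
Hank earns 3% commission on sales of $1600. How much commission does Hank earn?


Convert rate to decimal:
3% = 0.03
Multiply by sales:
$1600 x 0.03 = $48

$48


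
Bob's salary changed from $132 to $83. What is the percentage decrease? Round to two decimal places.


Find the absolute change:
|83 - 132| = 49
Divide by original and multiply by 100:
49 / 132 x 100 = 37.1212...% ≈ 37.12%

37.12%


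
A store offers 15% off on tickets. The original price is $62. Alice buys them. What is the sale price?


Calculate the discount amount:
15% of $62 = $9.30
Subtract from original:
$62 - $9.30 = $52.70

$52.70


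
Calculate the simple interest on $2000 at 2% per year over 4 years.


Use the formula I = P x R x T / 100
P x R x T = 2000 x 2 x 4 = 16000
I = 16000 / 100 = $160

$160


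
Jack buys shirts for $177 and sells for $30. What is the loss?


Selling price = $30
Cost price = $177
Loss = cost price - selling price:
Loss = $177 - $30 = $147

$147


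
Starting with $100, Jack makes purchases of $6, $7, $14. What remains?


Add up expenses:
$6 + $7 + $14 = $27
Subtract from budget:
$100 - $27 = $73

$73


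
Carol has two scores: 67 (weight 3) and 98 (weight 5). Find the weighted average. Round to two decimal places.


Weighted sum:
3 x 67 + 5 x 98 = 691
Total weight:
3 + 5 = 8
Weighted average:
691 / 8 = 86.375 ≈ 86.38

86.38


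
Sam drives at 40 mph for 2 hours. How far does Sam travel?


Use the formula: distance = speed x time
Speed = 40 mph, Time = 2 hours
40 x 2 = 80 miles

80 miles


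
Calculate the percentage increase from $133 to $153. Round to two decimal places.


Find the absolute change:
|153 - 133| = 20
Divide by original and multiply by 100:
20 / 133 x 100 = 15.0375...% ≈ 15.04%

15.04%


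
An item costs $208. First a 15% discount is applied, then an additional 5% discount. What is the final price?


First discount:
15% of $208 = $31.20
Price after first discount:
$208 - $31.20 = $176.80
Second discount:
5% of $176.80 = $8.84
Final price:
$176.80 - $8.84 = $167.96

$167.96


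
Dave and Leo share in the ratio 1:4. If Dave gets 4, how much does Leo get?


Find the multiplier:
4 / 1 = 4
Apply to Leo's share:
4 x 4 = 16

16


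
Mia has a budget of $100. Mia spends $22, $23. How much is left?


Add up expenses:
$22 + $23 = $45
Subtract from budget:
$100 - $45 = $55

$55


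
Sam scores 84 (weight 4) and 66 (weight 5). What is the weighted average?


Weighted sum:
4 x 84 + 5 x 66 = 666
Total weight:
4 + 5 = 9
Weighted average:
666 / 9 = 74

74


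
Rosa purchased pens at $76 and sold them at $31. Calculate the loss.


Selling price = $31
Cost price = $76
Loss = cost price - selling price:
Loss = $76 - $31 = $45

$45


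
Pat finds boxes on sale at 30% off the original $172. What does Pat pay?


Calculate the discount amount:
30% of $172 = $51.60
Subtract from original:
$172 - $51.60 = $120.40

$120.40


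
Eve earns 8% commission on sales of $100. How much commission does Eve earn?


Convert rate to decimal:
8% = 0.08
Multiply by sales:
$100 x 0.08 = $8

$8


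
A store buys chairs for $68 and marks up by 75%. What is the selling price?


Calculate the markup amount:
75% of $68 = $51
Add to cost:
$68 + $51 = $119

$119


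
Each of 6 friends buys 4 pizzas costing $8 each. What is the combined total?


Cost per person:
4 x $8 = $32
Group total:
6 x $32 = $192

$192


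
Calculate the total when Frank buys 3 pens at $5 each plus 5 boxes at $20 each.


Cost of pens:
3 x $5 = $15
Cost of boxes:
5 x $20 = $100
Add both:
$15 + $100 = $115

$115


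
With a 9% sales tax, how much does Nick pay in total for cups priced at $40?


Calculate the tax:
9% of $40 = $3.60
Add tax to price:
$40 + $3.60 = $43.60

$43.60


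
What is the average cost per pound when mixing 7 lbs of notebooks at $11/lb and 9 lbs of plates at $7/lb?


Cost of notebooks:
7 x $11 = $77
Cost of plates:
9 x $7 = $63
Total cost: $77 + $63 = $140
Total weight: 16 lbs
Average: $140 / 16 = $8.75/lb

$8.75/lb


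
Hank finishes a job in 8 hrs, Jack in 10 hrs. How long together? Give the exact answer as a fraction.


Hank's rate: 1/8 of the job per hour
Jack's rate: 1/10 of the job per hour
Combined rate: 1/8 + 1/10 = 9/40 per hour
Time = 1 / (9/40) = 40/9 hours (≈ 4.44 hours)

40/9 hours


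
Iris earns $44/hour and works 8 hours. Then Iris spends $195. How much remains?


Calculate earnings:
8 x $44 = $352
Subtract spending:
$352 - $195 = $157

$157


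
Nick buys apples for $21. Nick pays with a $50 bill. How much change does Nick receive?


Start with the amount paid:
$50
Subtract the price:
$50 - $21 = $29

$29


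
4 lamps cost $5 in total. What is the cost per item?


Total cost: $5
Number of items: 4
Unit price: $5 / 4 = $1.25

$1.25


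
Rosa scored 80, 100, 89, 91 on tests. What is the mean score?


Add the scores:
80 + 100 + 89 + 91 = 360
Divide by the number of tests:
360 / 4 = 90

90


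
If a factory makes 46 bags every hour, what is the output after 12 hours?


Production rate: 46 bags per hour
Time: 12 hours
Total: 46 x 12 = 552 bags

552 bags


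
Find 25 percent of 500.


Convert percentage to decimal:
25% = 0.25
Multiply:
500 x 0.25 = 125

125


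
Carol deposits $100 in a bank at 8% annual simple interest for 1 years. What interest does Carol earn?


Use the formula I = P x R x T / 100
P x R x T = 100 x 8 x 1 = 800
I = 800 / 100 = $8

$8


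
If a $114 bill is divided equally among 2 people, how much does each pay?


Total bill: $114
Number of people: 2
Each pays: $114 / 2 = $57

$57


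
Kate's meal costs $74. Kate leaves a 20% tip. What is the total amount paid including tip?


Calculate the tip:
20% of $74 = $14.80
Add tip to meal cost:
$74 + $14.80 = $88.80

$88.80


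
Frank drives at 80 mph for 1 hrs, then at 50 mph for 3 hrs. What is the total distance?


Leg 1 distance:
80 x 1 = 80 miles
Leg 2 distance:
50 x 3 = 150 miles
Total distance:
80 + 150 = 230 miles

230 miles


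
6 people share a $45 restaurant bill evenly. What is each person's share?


Total bill: $45
Number of people: 6
Each pays: $45 / 6 = $7.50

$7.50


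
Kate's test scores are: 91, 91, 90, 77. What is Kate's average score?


Add the scores:
91 + 91 + 90 + 77 = 349
Divide by the number of tests:
349 / 4 = 87.25

87.25


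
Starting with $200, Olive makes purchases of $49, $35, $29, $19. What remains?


Add up expenses:
$49 + $35 + $29 + $19 = $132
Subtract from budget:
$200 - $132 = $68

$68


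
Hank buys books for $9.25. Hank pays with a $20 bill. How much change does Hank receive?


Start with the amount paid:
$20
Subtract the price:
$20 - $9.25 = $10.75

$10.75


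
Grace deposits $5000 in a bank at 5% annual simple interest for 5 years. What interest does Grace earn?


Use the formula I = P x R x T / 100
P x R x T = 5000 x 5 x 5 = 125000
I = 125000 / 100 = $1250

$1250


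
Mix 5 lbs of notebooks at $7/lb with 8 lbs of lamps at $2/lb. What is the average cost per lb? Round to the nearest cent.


Cost of notebooks:
5 x $7 = $35
Cost of lamps:
8 x $2 = $16
Total cost: $35 + $16 = $51
Total weight: 13 lbs
Average: $51 / 13 = $3.9230... ≈ $3.92/lb

$3.92/lb


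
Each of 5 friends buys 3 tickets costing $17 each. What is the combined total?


Cost per person:
3 x $17 = $51
Group total:
5 x $51 = $255

$255


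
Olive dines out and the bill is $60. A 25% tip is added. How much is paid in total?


Calculate the tip:
25% of $60 = $15
Add tip to meal cost:
$60 + $15 = $75

$75


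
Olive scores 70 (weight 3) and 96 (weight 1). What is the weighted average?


Weighted sum:
3 x 70 + 1 x 96 = 306
Total weight:
3 + 1 = 4
Weighted average:
306 / 4 = 76.5

76.5


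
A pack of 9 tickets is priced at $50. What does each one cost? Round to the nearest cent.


Total cost: $50
Number of items: 9
Unit price: $50 / 9 = $5.5555... ≈ $5.56

$5.56


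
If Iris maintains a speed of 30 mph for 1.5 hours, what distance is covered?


Use the formula: distance = speed x time
Speed = 30 mph, Time = 1.5 hours
30 x 1.5 = 45 miles

45 miles


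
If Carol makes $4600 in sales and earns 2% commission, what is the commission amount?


Convert rate to decimal:
2% = 0.02
Multiply by sales:
$4600 x 0.02 = $92

$92


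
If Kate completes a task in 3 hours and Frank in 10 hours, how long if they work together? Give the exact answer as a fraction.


Kate's rate: 1/3 of the job per hour
Frank's rate: 1/10 of the job per hour
Combined rate: 1/3 + 1/10 = 13/30 per hour
Time = 1 / (13/30) = 30/13 hours (≈ 2.31 hours)

30/13 hours


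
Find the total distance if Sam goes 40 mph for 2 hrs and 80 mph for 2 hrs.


Leg 1 distance:
40 x 2 = 80 miles
Leg 2 distance:
80 x 2 = 160 miles
Total distance:
80 + 160 = 240 miles

240 miles


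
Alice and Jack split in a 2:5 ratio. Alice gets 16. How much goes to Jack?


Find the multiplier:
16 / 2 = 8
Apply to Jack's share:
5 x 8 = 40

40


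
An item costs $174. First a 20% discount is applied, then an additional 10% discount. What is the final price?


First discount:
20% of $174 = $34.80
Price after first discount:
$174 - $34.80 = $139.20
Second discount:
10% of $139.20 = $13.92
Final price:
$139.20 - $13.92 = $125.28

$125.28


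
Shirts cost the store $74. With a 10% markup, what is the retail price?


Calculate the markup amount:
10% of $74 = $7.40
Add to cost:
$74 + $7.40 = $81.40

$81.40


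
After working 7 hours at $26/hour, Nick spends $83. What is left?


Calculate earnings:
7 x $26 = $182
Subtract spending:
$182 - $83 = $99

$99


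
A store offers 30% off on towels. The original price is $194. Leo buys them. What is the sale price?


Calculate the discount amount:
30% of $194 = $58.20
Subtract from original:
$194 - $58.20 = $135.80

$135.80


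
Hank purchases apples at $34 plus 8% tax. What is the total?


Calculate the tax:
8% of $34 = $2.72
Add tax to price:
$34 + $2.72 = $36.72

$36.72


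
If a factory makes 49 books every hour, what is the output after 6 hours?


Production rate: 49 books per hour
Time: 6 hours
Total: 49 x 6 = 294 books

294 books


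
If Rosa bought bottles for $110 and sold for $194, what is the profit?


Selling price = $194
Cost price = $110
Profit = selling price - cost price:
Profit = $194 - $110 = $84

$84


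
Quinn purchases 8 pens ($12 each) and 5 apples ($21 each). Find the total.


Cost of pens:
8 x $12 = $96
Cost of apples:
5 x $21 = $105
Add both:
$96 + $105 = $201

$201


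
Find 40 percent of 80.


Convert percentage to decimal:
40% = 0.4
Multiply:
80 x 0.4 = 32

32


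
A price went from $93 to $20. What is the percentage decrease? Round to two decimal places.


Find the absolute change:
|20 - 93| = 73
Divide by original and multiply by 100:
73 / 93 x 100 = 78.4946...% ≈ 78.49%

78.49%


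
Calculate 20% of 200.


Convert percentage to decimal:
20% = 0.2
Multiply:
200 x 0.2 = 40

40


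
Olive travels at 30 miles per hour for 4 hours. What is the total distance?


Use the formula: distance = speed x time
Speed = 30 mph, Time = 4 hours
30 x 4 = 120 miles

120 miles


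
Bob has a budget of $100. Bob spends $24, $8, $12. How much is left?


Add up expenses:
$24 + $8 + $12 = $44
Subtract from budget:
$100 - $44 = $56

$56


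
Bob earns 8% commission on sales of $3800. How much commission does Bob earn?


Convert rate to decimal:
8% = 0.08
Multiply by sales:
$3800 x 0.08 = $304

$304


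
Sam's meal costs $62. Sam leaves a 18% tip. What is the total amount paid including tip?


Calculate the tip:
18% of $62 = $11.16
Add tip to meal cost:
$62 + $11.16 = $73.16

$73.16


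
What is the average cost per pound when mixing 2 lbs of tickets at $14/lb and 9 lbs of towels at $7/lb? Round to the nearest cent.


Cost of tickets:
2 x $14 = $28
Cost of towels:
9 x $7 = $63
Total cost: $28 + $63 = $91
Total weight: 11 lbs
Average: $91 / 11 = $8.2727... ≈ $8.27/lb

$8.27/lb


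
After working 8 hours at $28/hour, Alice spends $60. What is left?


Calculate earnings:
8 x $28 = $224
Subtract spending:
$224 - $60 = $164

$164


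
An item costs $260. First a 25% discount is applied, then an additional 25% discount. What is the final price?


First discount:
25% of $260 = $65
Price after first discount:
$260 - $65 = $195
Second discount:
25% of $195 = $48.75
Final price:
$195 - $48.75 = $146.25

$146.25


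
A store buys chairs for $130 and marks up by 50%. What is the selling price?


Calculate the markup amount:
50% of $130 = $65
Add to cost:
$130 + $65 = $195

$195


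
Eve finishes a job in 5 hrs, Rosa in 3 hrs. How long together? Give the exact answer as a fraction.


Eve's rate: 1/5 of the job per hour
Rosa's rate: 1/3 of the job per hour
Combined rate: 1/5 + 1/3 = 8/15 per hour
Time = 1 / (8/15) = 15/8 hours (≈ 1.88 hours)

15/8 hours


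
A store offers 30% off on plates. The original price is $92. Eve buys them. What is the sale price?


Calculate the discount amount:
30% of $92 = $27.60
Subtract from original:
$92 - $27.60 = $64.40

$64.40


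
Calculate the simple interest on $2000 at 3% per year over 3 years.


Use the formula I = P x R x T / 100
P x R x T = 2000 x 3 x 3 = 18000
I = 18000 / 100 = $180

$180


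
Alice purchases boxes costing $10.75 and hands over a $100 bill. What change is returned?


Start with the amount paid:
$100
Subtract the price:
$100 - $10.75 = $89.25

$89.25


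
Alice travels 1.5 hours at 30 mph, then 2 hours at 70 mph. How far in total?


Leg 1 distance:
30 x 1.5 = 45 miles
Leg 2 distance:
70 x 2 = 140 miles
Total distance:
45 + 140 = 185 miles

185 miles


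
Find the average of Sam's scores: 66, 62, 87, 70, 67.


Add the scores:
66 + 62 + 87 + 70 + 67 = 352
Divide by the number of tests:
352 / 5 = 70.4

70.4


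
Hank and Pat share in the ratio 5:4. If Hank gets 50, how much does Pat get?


Find the multiplier:
50 / 5 = 10
Apply to Pat's share:
4 x 10 = 40

40


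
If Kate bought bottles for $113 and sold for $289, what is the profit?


Selling price = $289
Cost price = $113
Profit = selling price - cost price:
Profit = $289 - $113 = $176

$176


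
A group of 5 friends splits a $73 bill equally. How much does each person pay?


Total bill: $73
Number of people: 5
Each pays: $73 / 5 = $14.60

$14.60


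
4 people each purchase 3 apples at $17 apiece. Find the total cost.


Cost per person:
3 x $17 = $51
Group total:
4 x $51 = $204

$204


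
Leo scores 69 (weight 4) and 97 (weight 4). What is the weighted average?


Weighted sum:
4 x 69 + 4 x 97 = 664
Total weight:
4 + 4 = 8
Weighted average:
664 / 8 = 83

83


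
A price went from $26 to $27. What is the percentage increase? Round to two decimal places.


Find the absolute change:
|27 - 26| = 1
Divide by original and multiply by 100:
1 / 26 x 100 = 3.8461...% ≈ 3.85%

3.85%


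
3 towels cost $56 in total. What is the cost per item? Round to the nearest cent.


Total cost: $56
Number of items: 3
Unit price: $56 / 3 = $18.6666... ≈ $18.67

$18.67


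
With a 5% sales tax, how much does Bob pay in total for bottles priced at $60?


Calculate the tax:
5% of $60 = $3
Add tax to price:
$60 + $3 = $63

$63


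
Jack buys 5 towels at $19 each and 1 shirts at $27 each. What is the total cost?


Cost of towels:
5 x $19 = $95
Cost of shirts:
1 x $27 = $27
Add both:
$95 + $27 = $122

$122


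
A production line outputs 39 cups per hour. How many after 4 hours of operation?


Production rate: 39 cups per hour
Time: 4 hours
Total: 39 x 4 = 156 cups

156 cups


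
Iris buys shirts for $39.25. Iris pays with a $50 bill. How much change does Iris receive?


Start with the amount paid:
$50
Subtract the price:
$50 - $39.25 = $10.75

$10.75


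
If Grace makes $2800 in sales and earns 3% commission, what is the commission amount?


Convert rate to decimal:
3% = 0.03
Multiply by sales:
$2800 x 0.03 = $84

$84


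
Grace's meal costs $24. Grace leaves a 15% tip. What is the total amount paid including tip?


Calculate the tip:
15% of $24 = $3.60
Add tip to meal cost:
$24 + $3.60 = $27.60

$27.60


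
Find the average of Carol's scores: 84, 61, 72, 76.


Add the scores:
84 + 61 + 72 + 76 = 293
Divide by the number of tests:
293 / 4 = 73.25

73.25


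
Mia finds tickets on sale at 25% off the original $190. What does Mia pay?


Calculate the discount amount:
25% of $190 = $47.50
Subtract from original:
$190 - $47.50 = $142.50

$142.50


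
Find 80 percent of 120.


Convert percentage to decimal:
80% = 0.8
Multiply:
120 x 0.8 = 96

96


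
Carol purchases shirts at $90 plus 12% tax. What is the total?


Calculate the tax:
12% of $90 = $10.80
Add tax to price:
$90 + $10.80 = $100.80

$100.80


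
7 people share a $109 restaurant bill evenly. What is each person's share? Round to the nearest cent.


Total bill: $109
Number of people: 7
Each pays: $109 / 7 = $15.5714... ≈ $15.57

$15.57
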